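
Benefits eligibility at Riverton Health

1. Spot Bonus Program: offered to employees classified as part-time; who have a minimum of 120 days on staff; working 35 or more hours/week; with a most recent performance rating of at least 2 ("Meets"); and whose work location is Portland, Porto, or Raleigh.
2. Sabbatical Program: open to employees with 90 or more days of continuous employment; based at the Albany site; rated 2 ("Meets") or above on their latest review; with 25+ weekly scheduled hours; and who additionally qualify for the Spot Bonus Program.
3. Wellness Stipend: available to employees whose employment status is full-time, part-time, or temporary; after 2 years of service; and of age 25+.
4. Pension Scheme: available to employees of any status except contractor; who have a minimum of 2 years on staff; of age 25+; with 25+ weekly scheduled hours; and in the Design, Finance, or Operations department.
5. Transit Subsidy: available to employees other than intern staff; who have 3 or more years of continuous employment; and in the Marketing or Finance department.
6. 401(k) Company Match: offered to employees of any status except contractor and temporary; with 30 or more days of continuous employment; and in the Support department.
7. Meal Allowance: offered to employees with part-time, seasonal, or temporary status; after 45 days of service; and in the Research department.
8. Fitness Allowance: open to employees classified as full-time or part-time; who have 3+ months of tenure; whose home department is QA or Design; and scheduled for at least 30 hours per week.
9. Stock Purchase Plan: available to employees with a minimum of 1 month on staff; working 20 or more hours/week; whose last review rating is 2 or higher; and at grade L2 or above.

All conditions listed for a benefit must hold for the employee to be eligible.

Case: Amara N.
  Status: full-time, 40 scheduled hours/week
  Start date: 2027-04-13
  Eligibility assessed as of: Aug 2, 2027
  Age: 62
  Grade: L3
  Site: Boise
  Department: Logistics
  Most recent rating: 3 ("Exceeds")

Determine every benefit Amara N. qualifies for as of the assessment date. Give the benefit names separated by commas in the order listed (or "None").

Service from 2027-04-13 to Aug 2, 2027: 111 days.
Spot Bonus Program — status full-time ✗ (requires part-time) → not eligible.
Sabbatical Program — service 111 days ≥ 90 days ✓; site Boise ✗ (not Albany) → not eligible.
Wellness Stipend — status full-time ✓; service 111 days < 2 years (≈730 days) ✗ → not eligible.
Pension Scheme — status full-time ✓ (not excluded); service 111 days < 2 years (≈730 days) ✗ → not eligible.
Transit Subsidy — status full-time ✓ (not excluded); service 111 days < 3 years (≈1095 days) ✗ → not eligible.
401(k) Company Match — status full-time ✓ (not excluded); service 111 days ≥ 30 days ✓; dept Logistics ✗ → not eligible.
Meal Allowance — status full-time ✗ (requires part-time, seasonal, or temporary) → not eligible.
Fitness Allowance — status full-time ✓; service 111 days ≥ 3 months (≈90 days) ✓; dept Logistics ✗ → not eligible.
Stock Purchase Plan — service 111 days ≥ 1 month (≈30 days) ✓; 40 hrs/wk ≥ 20 ✓; rating 3 ≥ 2 ✓; grade L3 ≥ L2 ✓ → eligible.

Stock Purchase Plan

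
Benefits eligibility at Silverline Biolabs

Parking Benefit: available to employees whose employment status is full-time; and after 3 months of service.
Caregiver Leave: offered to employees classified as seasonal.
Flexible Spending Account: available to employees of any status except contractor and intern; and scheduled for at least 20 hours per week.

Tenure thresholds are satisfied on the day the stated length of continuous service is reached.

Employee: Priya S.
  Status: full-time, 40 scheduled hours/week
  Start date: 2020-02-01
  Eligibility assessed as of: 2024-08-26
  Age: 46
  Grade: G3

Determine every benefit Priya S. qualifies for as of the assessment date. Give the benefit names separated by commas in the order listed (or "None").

Parking Benefit, Flexible Spending Account

Service from 2020-02-01 to 2024-08-26: 1668 days.
Parking Benefit — status full-time ✓; service 1668 days ≥ 3 months (≈90 days) ✓ → eligible.
Caregiver Leave — status full-time ✗ (requires seasonal) → not eligible.
Flexible Spending Account — status full-time ✓ (not excluded); 40 hrs/wk ≥ 20 ✓ → eligible.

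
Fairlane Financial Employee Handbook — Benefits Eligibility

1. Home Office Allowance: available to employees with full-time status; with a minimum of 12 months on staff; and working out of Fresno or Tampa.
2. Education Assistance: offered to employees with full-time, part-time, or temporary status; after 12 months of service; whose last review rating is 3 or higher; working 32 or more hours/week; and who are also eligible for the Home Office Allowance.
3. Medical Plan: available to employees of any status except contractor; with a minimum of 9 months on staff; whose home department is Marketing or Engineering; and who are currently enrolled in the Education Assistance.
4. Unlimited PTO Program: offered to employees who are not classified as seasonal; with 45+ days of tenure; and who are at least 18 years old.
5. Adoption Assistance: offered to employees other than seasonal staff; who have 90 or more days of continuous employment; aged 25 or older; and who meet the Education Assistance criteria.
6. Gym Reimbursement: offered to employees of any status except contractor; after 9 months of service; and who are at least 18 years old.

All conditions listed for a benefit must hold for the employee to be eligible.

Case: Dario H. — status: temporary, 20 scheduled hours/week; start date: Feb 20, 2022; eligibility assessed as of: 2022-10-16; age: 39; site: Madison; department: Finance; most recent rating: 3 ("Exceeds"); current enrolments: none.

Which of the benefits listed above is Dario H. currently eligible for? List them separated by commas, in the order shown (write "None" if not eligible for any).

Unlimited PTO Program

Service from Feb 20, 2022 to 2022-10-16: 238 days.
Home Office Allowance — status temporary ✗ (requires full-time) → not eligible.
Education Assistance — status temporary ✓; service 238 days < 12 months (≈360 days) ✗ → not eligible.
Medical Plan — status temporary ✓ (not excluded); service 238 days < 9 months (≈270 days) ✗ → not eligible.
Unlimited PTO Program — status temporary ✓ (not excluded); service 238 days ≥ 45 days ✓; age 39 ≥ 18 ✓ → eligible.
Adoption Assistance — status temporary ✓ (not excluded); service 238 days ≥ 90 days ✓; age 39 ≥ 25 ✓; not eligible for Education Assistance ✗ → not eligible.
Gym Reimbursement — status temporary ✓ (not excluded); service 238 days < 9 months (≈270 days) ✗ → not eligible.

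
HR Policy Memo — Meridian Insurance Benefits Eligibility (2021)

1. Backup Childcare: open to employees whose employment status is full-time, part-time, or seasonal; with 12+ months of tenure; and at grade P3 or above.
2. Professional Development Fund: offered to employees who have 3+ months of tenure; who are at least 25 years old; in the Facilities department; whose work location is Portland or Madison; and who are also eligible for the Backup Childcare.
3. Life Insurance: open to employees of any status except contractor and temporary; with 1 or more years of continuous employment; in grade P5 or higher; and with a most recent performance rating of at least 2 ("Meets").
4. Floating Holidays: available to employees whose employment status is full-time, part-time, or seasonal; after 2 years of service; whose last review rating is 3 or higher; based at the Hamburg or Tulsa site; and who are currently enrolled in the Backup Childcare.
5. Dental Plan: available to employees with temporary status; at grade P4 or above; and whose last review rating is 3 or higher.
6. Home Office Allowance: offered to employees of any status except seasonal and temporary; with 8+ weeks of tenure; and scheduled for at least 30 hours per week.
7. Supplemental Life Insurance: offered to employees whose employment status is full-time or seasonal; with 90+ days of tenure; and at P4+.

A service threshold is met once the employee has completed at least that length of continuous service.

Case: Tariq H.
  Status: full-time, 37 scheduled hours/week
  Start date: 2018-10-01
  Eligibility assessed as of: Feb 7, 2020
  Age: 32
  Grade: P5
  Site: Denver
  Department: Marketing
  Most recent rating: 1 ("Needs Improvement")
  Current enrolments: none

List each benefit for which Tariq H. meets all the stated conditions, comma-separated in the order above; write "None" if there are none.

Service from 2018-10-01 to Feb 7, 2020: 494 days.
Backup Childcare — status full-time ✓; service 494 days ≥ 12 months (≈360 days) ✓; grade P5 ≥ P3 ✓ → eligible.
Professional Development Fund — service 494 days ≥ 3 months (≈90 days) ✓; age 32 ≥ 25 ✓; dept Marketing ✗ → not eligible.
Life Insurance — status full-time ✓ (not excluded); service 494 days ≥ 1 year (≈365 days) ✓; grade P5 ≥ P5 ✓; rating 1 < 2 ✗ → not eligible.
Floating Holidays — status full-time ✓; service 494 days < 2 years (≈730 days) ✗ → not eligible.
Dental Plan — status full-time ✗ (requires temporary) → not eligible.
Home Office Allowance — status full-time ✓ (not excluded); service 494 days ≥ 8 weeks (≈56 days) ✓; 37 hrs/wk ≥ 30 ✓ → eligible.
Supplemental Life Insurance — status full-time ✓; service 494 days ≥ 90 days ✓; grade P5 ≥ P4 ✓ → eligible.

Backup Childcare, Home Office Allowance, Supplemental Life Insurance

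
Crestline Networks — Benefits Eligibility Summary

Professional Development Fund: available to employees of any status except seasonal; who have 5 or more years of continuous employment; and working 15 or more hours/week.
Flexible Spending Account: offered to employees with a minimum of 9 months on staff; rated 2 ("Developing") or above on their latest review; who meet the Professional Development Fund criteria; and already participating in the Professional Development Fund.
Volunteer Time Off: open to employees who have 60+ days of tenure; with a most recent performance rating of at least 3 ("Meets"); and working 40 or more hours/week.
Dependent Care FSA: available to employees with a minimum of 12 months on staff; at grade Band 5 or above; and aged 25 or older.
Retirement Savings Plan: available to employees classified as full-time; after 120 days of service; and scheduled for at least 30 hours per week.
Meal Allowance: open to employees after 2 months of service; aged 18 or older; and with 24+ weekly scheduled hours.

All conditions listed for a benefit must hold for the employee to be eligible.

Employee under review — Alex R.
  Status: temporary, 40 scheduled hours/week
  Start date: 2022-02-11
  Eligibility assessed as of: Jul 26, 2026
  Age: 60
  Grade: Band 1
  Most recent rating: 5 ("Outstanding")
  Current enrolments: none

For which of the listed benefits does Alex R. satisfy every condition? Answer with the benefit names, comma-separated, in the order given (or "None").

Volunteer Time Off, Meal Allowance

Service from 2022-02-11 to Jul 26, 2026: 1626 days.
Professional Development Fund — status temporary ✓ (not excluded); service 1626 days < 5 years (≈1825 days) ✗ → not eligible.
Flexible Spending Account — service 1626 days ≥ 9 months (≈270 days) ✓; rating 5 ≥ 2 ✓; not eligible for Professional Development Fund ✗ → not eligible.
Volunteer Time Off — service 1626 days ≥ 60 days ✓; rating 5 ≥ 3 ✓; 40 hrs/wk ≥ 40 ✓ → eligible.
Dependent Care FSA — service 1626 days ≥ 12 months (≈360 days) ✓; grade Band 1 < Band 5 ✗ → not eligible.
Retirement Savings Plan — status temporary ✗ (requires full-time) → not eligible.
Meal Allowance — service 1626 days ≥ 2 months (≈60 days) ✓; age 60 ≥ 18 ✓; 40 hrs/wk ≥ 24 ✓ → eligible.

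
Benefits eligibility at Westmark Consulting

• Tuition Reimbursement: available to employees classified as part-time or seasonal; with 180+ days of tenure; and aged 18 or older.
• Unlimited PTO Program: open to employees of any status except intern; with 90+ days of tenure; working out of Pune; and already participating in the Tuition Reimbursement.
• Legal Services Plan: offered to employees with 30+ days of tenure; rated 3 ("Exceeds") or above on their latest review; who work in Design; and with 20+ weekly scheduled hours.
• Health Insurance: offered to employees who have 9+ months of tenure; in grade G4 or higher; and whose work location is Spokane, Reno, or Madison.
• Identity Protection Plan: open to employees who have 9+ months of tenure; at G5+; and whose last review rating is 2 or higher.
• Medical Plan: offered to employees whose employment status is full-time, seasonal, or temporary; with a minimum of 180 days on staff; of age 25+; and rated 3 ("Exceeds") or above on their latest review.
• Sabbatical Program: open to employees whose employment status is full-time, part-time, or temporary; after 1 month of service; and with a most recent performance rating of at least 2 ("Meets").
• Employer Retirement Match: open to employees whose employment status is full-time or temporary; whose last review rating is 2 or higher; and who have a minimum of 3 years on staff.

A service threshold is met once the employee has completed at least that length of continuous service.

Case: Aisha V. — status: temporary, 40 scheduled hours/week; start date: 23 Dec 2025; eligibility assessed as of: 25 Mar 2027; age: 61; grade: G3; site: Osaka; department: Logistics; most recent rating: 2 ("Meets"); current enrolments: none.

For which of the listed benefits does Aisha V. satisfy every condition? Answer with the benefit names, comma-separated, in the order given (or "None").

Sabbatical Program

Service from 23 Dec 2025 to 25 Mar 2027: 457 days.
Tuition Reimbursement — status temporary ✗ (requires part-time or seasonal) → not eligible.
Unlimited PTO Program — status temporary ✓ (not excluded); service 457 days ≥ 90 days ✓; site Osaka ✗ (not Pune) → not eligible.
Legal Services Plan — service 457 days ≥ 30 days ✓; rating 2 < 3 ✗ → not eligible.
Health Insurance — service 457 days ≥ 9 months (≈270 days) ✓; grade G3 < G4 ✗ → not eligible.
Identity Protection Plan — service 457 days ≥ 9 months (≈270 days) ✓; grade G3 < G5 ✗ → not eligible.
Medical Plan — status temporary ✓; service 457 days ≥ 180 days ✓; age 61 ≥ 25 ✓; rating 2 < 3 ✗ → not eligible.
Sabbatical Program — status temporary ✓; service 457 days ≥ 1 month (≈30 days) ✓; rating 2 ≥ 2 ✓ → eligible.
Employer Retirement Match — status temporary ✓; rating 2 ≥ 2 ✓; service 457 days < 3 years (≈1095 days) ✗ → not eligible.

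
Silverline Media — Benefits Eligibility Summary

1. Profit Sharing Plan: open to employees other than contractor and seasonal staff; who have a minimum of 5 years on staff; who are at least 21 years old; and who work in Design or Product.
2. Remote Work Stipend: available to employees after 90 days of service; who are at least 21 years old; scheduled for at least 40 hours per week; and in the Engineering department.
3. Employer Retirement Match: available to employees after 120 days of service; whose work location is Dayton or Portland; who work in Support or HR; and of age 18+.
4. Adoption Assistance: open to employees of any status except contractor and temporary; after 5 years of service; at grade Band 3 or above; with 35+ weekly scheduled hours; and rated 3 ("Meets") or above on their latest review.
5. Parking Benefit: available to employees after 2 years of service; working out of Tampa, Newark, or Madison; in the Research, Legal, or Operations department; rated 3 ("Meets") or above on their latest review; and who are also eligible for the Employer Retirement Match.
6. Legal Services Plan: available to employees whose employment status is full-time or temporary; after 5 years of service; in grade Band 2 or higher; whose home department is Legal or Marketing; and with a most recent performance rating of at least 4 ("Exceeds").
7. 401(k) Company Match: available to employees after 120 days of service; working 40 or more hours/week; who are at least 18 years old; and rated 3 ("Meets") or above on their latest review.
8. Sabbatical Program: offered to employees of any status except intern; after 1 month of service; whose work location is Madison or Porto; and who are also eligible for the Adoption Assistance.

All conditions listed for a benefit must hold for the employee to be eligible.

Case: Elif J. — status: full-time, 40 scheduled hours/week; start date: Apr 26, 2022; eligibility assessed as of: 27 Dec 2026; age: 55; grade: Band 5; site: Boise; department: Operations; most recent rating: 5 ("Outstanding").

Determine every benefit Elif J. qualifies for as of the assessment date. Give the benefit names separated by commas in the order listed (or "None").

Service from Apr 26, 2022 to 27 Dec 2026: 1706 days.
Profit Sharing Plan — status full-time ✓ (not excluded); service 1706 days < 5 years (≈1825 days) ✗ → not eligible.
Remote Work Stipend — service 1706 days ≥ 90 days ✓; age 55 ≥ 21 ✓; 40 hrs/wk ≥ 40 ✓; dept Operations ✗ → not eligible.
Employer Retirement Match — service 1706 days ≥ 120 days ✓; site Boise ✗ (not Dayton or Portland) → not eligible.
Adoption Assistance — status full-time ✓ (not excluded); service 1706 days < 5 years (≈1825 days) ✗ → not eligible.
Parking Benefit — service 1706 days ≥ 2 years (≈730 days) ✓; site Boise ✗ (not Tampa, Newark, or Madison) → not eligible.
Legal Services Plan — status full-time ✓; service 1706 days < 5 years (≈1825 days) ✗ → not eligible.
401(k) Company Match — service 1706 days ≥ 120 days ✓; 40 hrs/wk ≥ 40 ✓; age 55 ≥ 18 ✓; rating 5 ≥ 3 ✓ → eligible.
Sabbatical Program — status full-time ✓ (not excluded); service 1706 days ≥ 1 month (≈30 days) ✓; site Boise ✗ (not Madison or Porto) → not eligible.

401(k) Company Match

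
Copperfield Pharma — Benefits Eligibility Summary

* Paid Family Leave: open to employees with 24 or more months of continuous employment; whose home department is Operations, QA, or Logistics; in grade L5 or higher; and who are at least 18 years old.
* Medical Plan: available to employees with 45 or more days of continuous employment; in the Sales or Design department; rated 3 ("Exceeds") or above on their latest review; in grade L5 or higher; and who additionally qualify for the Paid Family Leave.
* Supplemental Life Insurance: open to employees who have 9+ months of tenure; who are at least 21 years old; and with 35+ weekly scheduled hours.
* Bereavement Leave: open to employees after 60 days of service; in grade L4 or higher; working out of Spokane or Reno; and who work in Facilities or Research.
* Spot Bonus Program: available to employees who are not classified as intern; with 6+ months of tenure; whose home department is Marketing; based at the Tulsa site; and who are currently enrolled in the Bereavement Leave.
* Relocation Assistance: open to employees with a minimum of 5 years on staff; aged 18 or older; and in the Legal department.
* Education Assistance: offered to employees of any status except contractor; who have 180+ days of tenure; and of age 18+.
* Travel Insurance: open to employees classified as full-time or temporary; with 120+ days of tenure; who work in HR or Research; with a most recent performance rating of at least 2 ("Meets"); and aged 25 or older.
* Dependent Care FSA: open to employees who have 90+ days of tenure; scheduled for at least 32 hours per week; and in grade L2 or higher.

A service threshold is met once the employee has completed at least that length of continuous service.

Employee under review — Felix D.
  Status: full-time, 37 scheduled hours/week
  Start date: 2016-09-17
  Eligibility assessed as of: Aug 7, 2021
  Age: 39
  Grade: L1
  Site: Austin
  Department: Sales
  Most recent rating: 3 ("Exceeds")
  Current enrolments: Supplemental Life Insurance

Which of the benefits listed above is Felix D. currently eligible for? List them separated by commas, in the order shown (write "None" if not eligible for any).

Service from 2016-09-17 to Aug 7, 2021: 1785 days.
Paid Family Leave — service 1785 days ≥ 24 months (≈720 days) ✓; dept Sales ✗ → not eligible.
Medical Plan — service 1785 days ≥ 45 days ✓; dept Sales ✓; rating 3 ≥ 3 ✓; grade L1 < L5 ✗ → not eligible.
Supplemental Life Insurance — service 1785 days ≥ 9 months (≈270 days) ✓; age 39 ≥ 21 ✓; 37 hrs/wk ≥ 35 ✓ → eligible.
Bereavement Leave — service 1785 days ≥ 60 days ✓; grade L1 < L4 ✗ → not eligible.
Spot Bonus Program — status full-time ✓ (not excluded); service 1785 days ≥ 6 months (≈180 days) ✓; dept Sales ✗ → not eligible.
Relocation Assistance — service 1785 days < 5 years (≈1825 days) ✗ → not eligible.
Education Assistance — status full-time ✓ (not excluded); service 1785 days ≥ 180 days ✓; age 39 ≥ 18 ✓ → eligible.
Travel Insurance — status full-time ✓; service 1785 days ≥ 120 days ✓; dept Sales ✗ → not eligible.
Dependent Care FSA — service 1785 days ≥ 90 days ✓; 37 hrs/wk ≥ 32 ✓; grade L1 < L2 ✗ → not eligible.

Supplemental Life Insurance, Education Assistance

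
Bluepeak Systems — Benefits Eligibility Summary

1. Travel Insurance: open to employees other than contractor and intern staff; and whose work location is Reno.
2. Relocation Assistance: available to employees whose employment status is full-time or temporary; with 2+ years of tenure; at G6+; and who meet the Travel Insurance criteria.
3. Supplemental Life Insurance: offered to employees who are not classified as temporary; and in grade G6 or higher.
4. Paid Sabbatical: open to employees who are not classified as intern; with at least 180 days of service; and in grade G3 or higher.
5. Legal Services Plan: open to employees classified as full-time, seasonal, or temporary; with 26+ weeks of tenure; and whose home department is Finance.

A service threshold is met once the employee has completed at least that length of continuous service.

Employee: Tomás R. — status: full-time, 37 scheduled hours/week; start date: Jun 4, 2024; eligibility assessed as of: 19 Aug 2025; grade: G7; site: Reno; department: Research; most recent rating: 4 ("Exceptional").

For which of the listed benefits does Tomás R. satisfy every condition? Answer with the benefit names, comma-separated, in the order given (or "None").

Service from Jun 4, 2024 to 19 Aug 2025: 441 days.
Travel Insurance — status full-time ✓ (not excluded); site Reno ✓ → eligible.
Relocation Assistance — status full-time ✓; service 441 days < 2 years (≈730 days) ✗ → not eligible.
Supplemental Life Insurance — status full-time ✓ (not excluded); grade G7 ≥ G6 ✓ → eligible.
Paid Sabbatical — status full-time ✓ (not excluded); service 441 days ≥ 180 days ✓; grade G7 ≥ G3 ✓ → eligible.
Legal Services Plan — status full-time ✓; service 441 days ≥ 26 weeks (≈182 days) ✓; dept Research ✗ → not eligible.

Travel Insurance, Supplemental Life Insurance, Paid Sabbatical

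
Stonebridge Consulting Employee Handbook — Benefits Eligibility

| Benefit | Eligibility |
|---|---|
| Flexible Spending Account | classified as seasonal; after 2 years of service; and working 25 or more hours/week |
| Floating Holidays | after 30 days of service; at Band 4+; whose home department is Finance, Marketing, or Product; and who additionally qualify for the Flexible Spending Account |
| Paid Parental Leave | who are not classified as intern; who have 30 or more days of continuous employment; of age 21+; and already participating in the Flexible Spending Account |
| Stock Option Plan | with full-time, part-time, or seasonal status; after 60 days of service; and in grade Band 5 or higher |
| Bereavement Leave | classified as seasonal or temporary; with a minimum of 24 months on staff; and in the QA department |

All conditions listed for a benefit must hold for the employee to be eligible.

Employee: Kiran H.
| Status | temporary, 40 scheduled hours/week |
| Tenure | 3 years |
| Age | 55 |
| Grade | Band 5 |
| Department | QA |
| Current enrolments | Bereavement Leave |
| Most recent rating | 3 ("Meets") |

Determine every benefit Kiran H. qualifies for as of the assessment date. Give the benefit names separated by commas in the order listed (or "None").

Flexible Spending Account — status temporary ✗ (requires seasonal) → not eligible.
Floating Holidays — service 3 years ≥ 30 days ✓; grade Band 5 ≥ Band 4 ✓; dept QA ✗ → not eligible.
Paid Parental Leave — status temporary ✓ (not excluded); service 3 years ≥ 30 days ✓; age 55 ≥ 21 ✓; not enrolled in Flexible Spending Account ✗ → not eligible.
Stock Option Plan — status temporary ✗ (requires full-time, part-time, or seasonal) → not eligible.
Bereavement Leave — status temporary ✓; service 3 years ≥ 24 months (≈720 days) ✓; dept QA ✓ → eligible.

Bereavement Leave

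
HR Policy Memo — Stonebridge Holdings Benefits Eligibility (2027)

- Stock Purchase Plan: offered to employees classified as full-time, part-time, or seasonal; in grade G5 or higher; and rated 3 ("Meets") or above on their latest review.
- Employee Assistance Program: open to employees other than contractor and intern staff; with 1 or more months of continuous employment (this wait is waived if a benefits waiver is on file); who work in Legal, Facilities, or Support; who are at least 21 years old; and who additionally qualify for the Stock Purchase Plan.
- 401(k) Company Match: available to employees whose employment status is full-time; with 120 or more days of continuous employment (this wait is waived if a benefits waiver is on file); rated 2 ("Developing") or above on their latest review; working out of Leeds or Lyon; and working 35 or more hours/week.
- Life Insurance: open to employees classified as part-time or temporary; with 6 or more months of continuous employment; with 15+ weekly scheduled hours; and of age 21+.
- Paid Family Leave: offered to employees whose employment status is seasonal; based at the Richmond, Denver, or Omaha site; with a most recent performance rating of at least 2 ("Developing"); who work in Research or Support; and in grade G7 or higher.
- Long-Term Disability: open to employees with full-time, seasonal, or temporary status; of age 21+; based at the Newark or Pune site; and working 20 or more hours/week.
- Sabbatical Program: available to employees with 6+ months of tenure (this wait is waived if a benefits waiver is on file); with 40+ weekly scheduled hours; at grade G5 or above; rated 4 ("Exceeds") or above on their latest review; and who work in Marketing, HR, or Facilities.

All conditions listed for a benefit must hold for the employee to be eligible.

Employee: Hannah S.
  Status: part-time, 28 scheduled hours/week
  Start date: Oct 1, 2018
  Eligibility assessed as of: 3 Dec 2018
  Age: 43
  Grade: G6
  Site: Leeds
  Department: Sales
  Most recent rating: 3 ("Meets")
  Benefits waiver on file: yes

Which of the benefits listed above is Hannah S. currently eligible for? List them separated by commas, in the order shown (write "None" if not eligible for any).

Service from Oct 1, 2018 to 3 Dec 2018: 63 days.
Stock Purchase Plan — status part-time ✓; grade G6 ≥ G5 ✓; rating 3 ≥ 3 ✓ → eligible.
Employee Assistance Program — status part-time ✓ (not excluded); benefits waiver on file ✓; dept Sales ✗ → not eligible.
401(k) Company Match — status part-time ✗ (requires full-time) → not eligible.
Life Insurance — status part-time ✓; service 63 days < 6 months (≈180 days) ✗ → not eligible.
Paid Family Leave — status part-time ✗ (requires seasonal) → not eligible.
Long-Term Disability — status part-time ✗ (requires full-time, seasonal, or temporary) → not eligible.
Sabbatical Program — benefits waiver on file ✓; 28 hrs/wk < 40 ✗ → not eligible.

Stock Purchase Plan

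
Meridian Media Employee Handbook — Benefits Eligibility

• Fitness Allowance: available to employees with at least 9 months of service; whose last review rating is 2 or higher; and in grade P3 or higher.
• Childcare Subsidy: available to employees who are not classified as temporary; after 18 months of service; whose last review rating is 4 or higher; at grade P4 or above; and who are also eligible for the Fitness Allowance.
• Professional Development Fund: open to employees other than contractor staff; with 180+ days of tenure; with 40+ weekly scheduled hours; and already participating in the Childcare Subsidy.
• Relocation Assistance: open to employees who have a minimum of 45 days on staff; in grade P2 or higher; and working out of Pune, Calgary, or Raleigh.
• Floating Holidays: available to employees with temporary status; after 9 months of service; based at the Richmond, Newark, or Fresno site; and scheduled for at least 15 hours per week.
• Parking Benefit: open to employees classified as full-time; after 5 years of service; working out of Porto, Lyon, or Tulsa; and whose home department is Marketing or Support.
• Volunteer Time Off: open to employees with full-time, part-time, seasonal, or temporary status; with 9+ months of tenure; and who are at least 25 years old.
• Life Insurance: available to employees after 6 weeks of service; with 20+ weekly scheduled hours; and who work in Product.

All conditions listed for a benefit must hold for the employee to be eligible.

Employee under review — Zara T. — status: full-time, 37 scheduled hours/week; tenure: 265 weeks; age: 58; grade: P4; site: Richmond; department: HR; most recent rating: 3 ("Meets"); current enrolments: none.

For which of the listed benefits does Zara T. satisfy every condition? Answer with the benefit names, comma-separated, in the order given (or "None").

Fitness Allowance — service 265 weeks ≥ 9 months (≈270 days) ✓; rating 3 ≥ 2 ✓; grade P4 ≥ P3 ✓ → eligible.
Childcare Subsidy — status full-time ✓ (not excluded); service 265 weeks ≥ 18 months (≈540 days) ✓; rating 3 < 4 ✗ → not eligible.
Professional Development Fund — status full-time ✓ (not excluded); service 265 weeks ≥ 180 days ✓; 37 hrs/wk < 40 ✗ → not eligible.
Relocation Assistance — service 265 weeks ≥ 45 days ✓; grade P4 ≥ P2 ✓; site Richmond ✗ (not Pune, Calgary, or Raleigh) → not eligible.
Floating Holidays — status full-time ✗ (requires temporary) → not eligible.
Parking Benefit — status full-time ✓; service 265 weeks ≥ 5 years (≈1825 days) ✓; site Richmond ✗ (not Porto, Lyon, or Tulsa) → not eligible.
Volunteer Time Off — status full-time ✓; service 265 weeks ≥ 9 months (≈270 days) ✓; age 58 ≥ 25 ✓ → eligible.
Life Insurance — service 265 weeks ≥ 6 weeks ✓; 37 hrs/wk ≥ 20 ✓; dept HR ✗ → not eligible.

Fitness Allowance, Volunteer Time Off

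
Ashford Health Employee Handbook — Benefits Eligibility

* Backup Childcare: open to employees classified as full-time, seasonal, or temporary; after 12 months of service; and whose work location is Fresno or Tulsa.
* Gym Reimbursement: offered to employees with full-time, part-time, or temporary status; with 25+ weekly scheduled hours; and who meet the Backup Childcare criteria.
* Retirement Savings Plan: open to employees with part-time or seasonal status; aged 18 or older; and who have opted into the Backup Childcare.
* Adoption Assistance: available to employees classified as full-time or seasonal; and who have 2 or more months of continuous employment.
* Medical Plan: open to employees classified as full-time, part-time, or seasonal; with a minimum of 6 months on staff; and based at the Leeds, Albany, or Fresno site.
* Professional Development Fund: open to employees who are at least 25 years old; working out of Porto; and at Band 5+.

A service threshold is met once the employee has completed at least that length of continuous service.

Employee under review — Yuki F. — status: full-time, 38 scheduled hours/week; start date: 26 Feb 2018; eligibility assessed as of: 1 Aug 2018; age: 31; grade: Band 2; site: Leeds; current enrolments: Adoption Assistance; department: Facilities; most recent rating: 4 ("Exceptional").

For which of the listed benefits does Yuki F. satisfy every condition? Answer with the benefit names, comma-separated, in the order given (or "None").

Service from 26 Feb 2018 to 1 Aug 2018: 156 days.
Backup Childcare — status full-time ✓; service 156 days < 12 months (≈360 days) ✗ → not eligible.
Gym Reimbursement — status full-time ✓; 38 hrs/wk ≥ 25 ✓; not eligible for Backup Childcare ✗ → not eligible.
Retirement Savings Plan — status full-time ✗ (requires part-time or seasonal) → not eligible.
Adoption Assistance — status full-time ✓; service 156 days ≥ 2 months (≈60 days) ✓ → eligible.
Medical Plan — status full-time ✓; service 156 days < 6 months (≈180 days) ✗ → not eligible.
Professional Development Fund — age 31 ≥ 25 ✓; site Leeds ✗ (not Porto) → not eligible.

Adoption Assistance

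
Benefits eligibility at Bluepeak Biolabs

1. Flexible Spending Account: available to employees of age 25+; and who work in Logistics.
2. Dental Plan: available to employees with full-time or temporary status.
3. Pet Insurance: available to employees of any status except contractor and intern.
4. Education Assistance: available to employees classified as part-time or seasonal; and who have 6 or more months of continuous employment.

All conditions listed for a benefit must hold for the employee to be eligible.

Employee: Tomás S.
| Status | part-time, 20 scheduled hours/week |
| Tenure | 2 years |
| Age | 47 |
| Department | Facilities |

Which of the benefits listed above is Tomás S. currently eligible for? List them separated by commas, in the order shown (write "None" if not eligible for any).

Flexible Spending Account — age 47 ≥ 25 ✓; dept Facilities ✗ → not eligible.
Dental Plan — status part-time ✗ (requires full-time or temporary) → not eligible.
Pet Insurance — status part-time ✓ (not excluded) → eligible.
Education Assistance — status part-time ✓; service 2 years ≥ 6 months (≈180 days) ✓ → eligible.

Pet Insurance, Education Assistance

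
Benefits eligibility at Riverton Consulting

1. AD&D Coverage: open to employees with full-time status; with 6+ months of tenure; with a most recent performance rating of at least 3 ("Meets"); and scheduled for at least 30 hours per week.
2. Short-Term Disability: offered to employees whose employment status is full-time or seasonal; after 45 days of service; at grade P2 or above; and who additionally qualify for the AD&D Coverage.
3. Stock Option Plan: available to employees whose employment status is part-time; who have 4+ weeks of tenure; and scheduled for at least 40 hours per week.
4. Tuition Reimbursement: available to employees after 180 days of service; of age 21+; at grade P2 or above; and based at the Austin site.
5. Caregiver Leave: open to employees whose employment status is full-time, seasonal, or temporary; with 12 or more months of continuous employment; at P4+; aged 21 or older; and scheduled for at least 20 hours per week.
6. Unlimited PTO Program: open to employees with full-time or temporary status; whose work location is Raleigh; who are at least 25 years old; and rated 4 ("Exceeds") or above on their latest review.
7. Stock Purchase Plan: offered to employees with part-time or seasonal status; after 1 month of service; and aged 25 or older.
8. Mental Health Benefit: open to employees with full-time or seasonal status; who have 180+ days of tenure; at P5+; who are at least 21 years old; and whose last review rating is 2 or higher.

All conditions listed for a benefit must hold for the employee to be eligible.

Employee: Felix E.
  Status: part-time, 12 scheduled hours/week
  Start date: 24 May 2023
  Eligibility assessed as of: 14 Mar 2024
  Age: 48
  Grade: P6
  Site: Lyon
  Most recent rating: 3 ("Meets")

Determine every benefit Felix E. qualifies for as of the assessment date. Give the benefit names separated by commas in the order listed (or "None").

Service from 24 May 2023 to 14 Mar 2024: 295 days.
AD&D Coverage — status part-time ✗ (requires full-time) → not eligible.
Short-Term Disability — status part-time ✗ (requires full-time or seasonal) → not eligible.
Stock Option Plan — status part-time ✓; service 295 days ≥ 4 weeks (≈28 days) ✓; 12 hrs/wk < 40 ✗ → not eligible.
Tuition Reimbursement — service 295 days ≥ 180 days ✓; age 48 ≥ 21 ✓; grade P6 ≥ P2 ✓; site Lyon ✗ (not Austin) → not eligible.
Caregiver Leave — status part-time ✗ (requires full-time, seasonal, or temporary) → not eligible.
Unlimited PTO Program — status part-time ✗ (requires full-time or temporary) → not eligible.
Stock Purchase Plan — status part-time ✓; service 295 days ≥ 1 month (≈30 days) ✓; age 48 ≥ 25 ✓ → eligible.
Mental Health Benefit — status part-time ✗ (requires full-time or seasonal) → not eligible.

Stock Purchase Plan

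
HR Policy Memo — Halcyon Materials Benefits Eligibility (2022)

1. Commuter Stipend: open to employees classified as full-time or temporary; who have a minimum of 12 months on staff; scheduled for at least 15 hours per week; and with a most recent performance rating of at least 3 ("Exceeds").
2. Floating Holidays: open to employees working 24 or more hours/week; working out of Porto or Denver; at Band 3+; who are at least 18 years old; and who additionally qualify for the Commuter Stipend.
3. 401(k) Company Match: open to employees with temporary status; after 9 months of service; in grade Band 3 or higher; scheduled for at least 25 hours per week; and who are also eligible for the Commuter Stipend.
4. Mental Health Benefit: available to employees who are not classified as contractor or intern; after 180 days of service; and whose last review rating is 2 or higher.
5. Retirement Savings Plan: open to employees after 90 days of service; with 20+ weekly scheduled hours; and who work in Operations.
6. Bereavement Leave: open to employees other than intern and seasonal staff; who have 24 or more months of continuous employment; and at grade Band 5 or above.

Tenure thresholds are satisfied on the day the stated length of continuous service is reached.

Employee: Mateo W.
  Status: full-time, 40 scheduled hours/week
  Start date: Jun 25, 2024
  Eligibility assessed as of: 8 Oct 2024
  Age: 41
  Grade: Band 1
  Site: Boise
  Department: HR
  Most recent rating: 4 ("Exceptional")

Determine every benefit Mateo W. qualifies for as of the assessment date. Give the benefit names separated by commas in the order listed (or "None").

Service from Jun 25, 2024 to 8 Oct 2024: 105 days.
Commuter Stipend — status full-time ✓; service 105 days < 12 months (≈360 days) ✗ → not eligible.
Floating Holidays — 40 hrs/wk ≥ 24 ✓; site Boise ✗ (not Porto or Denver) → not eligible.
401(k) Company Match — status full-time ✗ (requires temporary) → not eligible.
Mental Health Benefit — status full-time ✓ (not excluded); service 105 days < 180 days ✗ → not eligible.
Retirement Savings Plan — service 105 days ≥ 90 days ✓; 40 hrs/wk ≥ 20 ✓; dept HR ✗ → not eligible.
Bereavement Leave — status full-time ✓ (not excluded); service 105 days < 24 months (≈720 days) ✗ → not eligible.

None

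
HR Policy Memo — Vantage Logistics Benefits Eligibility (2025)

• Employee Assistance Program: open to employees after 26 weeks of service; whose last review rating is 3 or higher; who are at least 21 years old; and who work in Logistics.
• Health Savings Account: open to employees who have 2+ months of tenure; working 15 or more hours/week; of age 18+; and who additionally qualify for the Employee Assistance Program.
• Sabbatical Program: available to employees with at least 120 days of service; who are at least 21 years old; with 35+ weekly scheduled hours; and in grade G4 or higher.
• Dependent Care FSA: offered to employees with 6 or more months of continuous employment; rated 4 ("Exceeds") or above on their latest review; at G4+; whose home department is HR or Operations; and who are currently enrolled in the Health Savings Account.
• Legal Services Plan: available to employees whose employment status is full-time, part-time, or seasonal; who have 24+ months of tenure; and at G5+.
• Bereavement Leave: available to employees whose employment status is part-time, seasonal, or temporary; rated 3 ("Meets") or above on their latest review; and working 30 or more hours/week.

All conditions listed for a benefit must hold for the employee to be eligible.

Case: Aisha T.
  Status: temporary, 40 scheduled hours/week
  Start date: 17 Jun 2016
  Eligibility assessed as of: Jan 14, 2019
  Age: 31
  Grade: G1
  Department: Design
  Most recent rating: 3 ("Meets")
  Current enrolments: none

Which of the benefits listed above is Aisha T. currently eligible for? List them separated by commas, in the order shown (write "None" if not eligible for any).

Service from 17 Jun 2016 to Jan 14, 2019: 941 days.
Employee Assistance Program — service 941 days ≥ 26 weeks (≈182 days) ✓; rating 3 ≥ 3 ✓; age 31 ≥ 21 ✓; dept Design ✗ → not eligible.
Health Savings Account — service 941 days ≥ 2 months (≈60 days) ✓; 40 hrs/wk ≥ 15 ✓; age 31 ≥ 18 ✓; not eligible for Employee Assistance Program ✗ → not eligible.
Sabbatical Program — service 941 days ≥ 120 days ✓; age 31 ≥ 21 ✓; 40 hrs/wk ≥ 35 ✓; grade G1 < G4 ✗ → not eligible.
Dependent Care FSA — service 941 days ≥ 6 months (≈180 days) ✓; rating 3 < 4 ✗ → not eligible.
Legal Services Plan — status temporary ✗ (requires full-time, part-time, or seasonal) → not eligible.
Bereavement Leave — status temporary ✓; rating 3 ≥ 3 ✓; 40 hrs/wk ≥ 30 ✓ → eligible.

Bereavement Leave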